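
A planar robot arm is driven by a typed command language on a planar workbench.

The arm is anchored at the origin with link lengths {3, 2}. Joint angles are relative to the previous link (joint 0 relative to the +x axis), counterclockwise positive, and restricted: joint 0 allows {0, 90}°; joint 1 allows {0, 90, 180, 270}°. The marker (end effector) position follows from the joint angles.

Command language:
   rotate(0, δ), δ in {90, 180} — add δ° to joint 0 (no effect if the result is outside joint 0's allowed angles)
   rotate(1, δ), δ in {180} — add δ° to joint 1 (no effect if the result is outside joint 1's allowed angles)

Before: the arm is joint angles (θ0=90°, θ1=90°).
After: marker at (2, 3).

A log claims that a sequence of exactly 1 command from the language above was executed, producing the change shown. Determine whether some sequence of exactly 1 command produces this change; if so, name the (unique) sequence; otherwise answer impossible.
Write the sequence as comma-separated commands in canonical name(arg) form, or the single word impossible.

start: joint angles (θ0=90°, θ1=90°)
[1] after rotate(1, 180): joint angles (θ0=90°, θ1=270°)
uniquely the one of 3 1-step routes that fits.

rotate(1, 180)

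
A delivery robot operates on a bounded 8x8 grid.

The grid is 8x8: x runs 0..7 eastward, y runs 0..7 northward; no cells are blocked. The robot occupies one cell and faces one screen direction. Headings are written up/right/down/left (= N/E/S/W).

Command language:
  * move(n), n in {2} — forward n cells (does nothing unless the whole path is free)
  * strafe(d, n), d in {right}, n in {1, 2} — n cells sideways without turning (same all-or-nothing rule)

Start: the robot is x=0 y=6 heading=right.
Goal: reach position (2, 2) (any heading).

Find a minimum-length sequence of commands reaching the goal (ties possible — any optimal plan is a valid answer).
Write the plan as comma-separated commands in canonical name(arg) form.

t0: x=0 y=6 heading=right
t=1 strafe(right, 2) ⇒ x=0 y=4 heading=right
t=2 strafe(right, 2) ⇒ x=0 y=2 heading=right
t=3 move(2) ⇒ x=2 y=2 heading=right
no 2-step plan works, so 3 is optimal.

strafe(right, 2), strafe(right, 2), move(2)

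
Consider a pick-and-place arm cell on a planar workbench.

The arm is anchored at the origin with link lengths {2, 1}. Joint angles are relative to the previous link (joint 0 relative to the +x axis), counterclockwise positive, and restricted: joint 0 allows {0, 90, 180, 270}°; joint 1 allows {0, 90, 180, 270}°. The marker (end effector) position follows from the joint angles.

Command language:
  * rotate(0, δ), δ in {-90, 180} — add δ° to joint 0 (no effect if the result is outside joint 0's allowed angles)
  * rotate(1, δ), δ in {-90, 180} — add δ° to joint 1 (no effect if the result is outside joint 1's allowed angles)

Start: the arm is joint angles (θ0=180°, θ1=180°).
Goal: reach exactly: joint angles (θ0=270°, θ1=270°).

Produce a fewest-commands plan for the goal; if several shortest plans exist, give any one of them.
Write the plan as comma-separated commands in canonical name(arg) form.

rotate(0, 180), rotate(0, -90), rotate(1, -90), rotate(1, 180)

from: joint angles (θ0=180°, θ1=180°)
[1] after rotate(0, 180): joint angles (θ0=0°, θ1=180°)
[2] after rotate(0, -90): joint angles (θ0=270°, θ1=180°)
[3] after rotate(1, -90): joint angles (θ0=270°, θ1=90°)
[4] after rotate(1, 180): joint angles (θ0=270°, θ1=270°)
minimal: 4 command(s), checked below 4.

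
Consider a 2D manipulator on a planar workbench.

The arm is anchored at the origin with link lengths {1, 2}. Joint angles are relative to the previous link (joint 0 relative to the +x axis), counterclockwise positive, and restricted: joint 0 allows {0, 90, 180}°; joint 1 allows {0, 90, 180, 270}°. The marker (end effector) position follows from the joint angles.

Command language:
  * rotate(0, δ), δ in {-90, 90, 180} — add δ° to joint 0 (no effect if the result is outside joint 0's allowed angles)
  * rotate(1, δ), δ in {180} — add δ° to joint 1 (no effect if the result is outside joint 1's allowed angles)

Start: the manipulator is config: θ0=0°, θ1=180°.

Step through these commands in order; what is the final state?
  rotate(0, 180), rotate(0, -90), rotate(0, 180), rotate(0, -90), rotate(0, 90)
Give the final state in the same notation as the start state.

start: config: θ0=0°, θ1=180°
1. rotate(0, 180) → config: θ0=180°, θ1=180°
2. rotate(0, -90) → config: θ0=90°, θ1=180°
3. rotate(0, 180) → config: θ0=90°, θ1=180°
4. rotate(0, -90) → config: θ0=0°, θ1=180°
5. rotate(0, 90) → config: θ0=90°, θ1=180°

config: θ0=90°, θ1=180°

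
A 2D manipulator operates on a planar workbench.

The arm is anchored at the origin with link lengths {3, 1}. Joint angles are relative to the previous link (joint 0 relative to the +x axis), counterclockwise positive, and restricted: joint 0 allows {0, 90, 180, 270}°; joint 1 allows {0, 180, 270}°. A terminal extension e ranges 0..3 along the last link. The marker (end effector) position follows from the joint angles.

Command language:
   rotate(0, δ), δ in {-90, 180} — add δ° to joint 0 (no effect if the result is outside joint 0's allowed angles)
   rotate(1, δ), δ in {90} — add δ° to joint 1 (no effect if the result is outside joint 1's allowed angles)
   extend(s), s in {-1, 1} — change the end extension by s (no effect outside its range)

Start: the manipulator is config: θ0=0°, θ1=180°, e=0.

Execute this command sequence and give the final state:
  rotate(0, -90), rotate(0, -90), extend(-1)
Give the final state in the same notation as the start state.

from: config: θ0=0°, θ1=180°, e=0
t=1 rotate(0, -90) ⇒ config: θ0=270°, θ1=180°, e=0
t=2 rotate(0, -90) ⇒ config: θ0=180°, θ1=180°, e=0
t=3 extend(-1) ⇒ config: θ0=180°, θ1=180°, e=0

config: θ0=180°, θ1=180°, e=0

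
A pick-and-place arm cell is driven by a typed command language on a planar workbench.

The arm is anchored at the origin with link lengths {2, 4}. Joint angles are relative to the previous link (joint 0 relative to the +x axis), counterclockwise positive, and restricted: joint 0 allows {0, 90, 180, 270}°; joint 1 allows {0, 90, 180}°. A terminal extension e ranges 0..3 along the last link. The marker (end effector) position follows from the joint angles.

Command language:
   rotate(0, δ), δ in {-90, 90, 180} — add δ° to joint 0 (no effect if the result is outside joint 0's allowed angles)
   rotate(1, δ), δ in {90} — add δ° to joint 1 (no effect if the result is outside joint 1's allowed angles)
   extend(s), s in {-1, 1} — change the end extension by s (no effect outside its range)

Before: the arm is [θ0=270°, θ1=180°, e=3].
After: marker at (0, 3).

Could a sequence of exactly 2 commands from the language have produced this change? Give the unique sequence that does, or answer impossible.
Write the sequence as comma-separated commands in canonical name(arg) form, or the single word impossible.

extend(-1), extend(-1)

start: [θ0=270°, θ1=180°, e=3]
1. extend(-1) → [θ0=270°, θ1=180°, e=2]
2. extend(-1) → [θ0=270°, θ1=180°, e=1]
uniquely the one of 36 2-step routes that fits.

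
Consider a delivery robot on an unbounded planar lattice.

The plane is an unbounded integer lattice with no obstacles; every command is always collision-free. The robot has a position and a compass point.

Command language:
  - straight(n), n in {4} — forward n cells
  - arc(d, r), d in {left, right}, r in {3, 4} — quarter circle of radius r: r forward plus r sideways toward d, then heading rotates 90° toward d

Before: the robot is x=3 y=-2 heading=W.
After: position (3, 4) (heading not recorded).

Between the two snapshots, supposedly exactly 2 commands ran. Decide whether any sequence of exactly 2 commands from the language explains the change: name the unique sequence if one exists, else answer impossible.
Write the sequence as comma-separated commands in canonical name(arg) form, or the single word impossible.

begin: x=3 y=-2 heading=W
1. arc(right, 3) → x=0 y=1 heading=N
2. arc(right, 3) → x=3 y=4 heading=E
no other 2-command option fits: unique.

arc(right, 3), arc(right, 3)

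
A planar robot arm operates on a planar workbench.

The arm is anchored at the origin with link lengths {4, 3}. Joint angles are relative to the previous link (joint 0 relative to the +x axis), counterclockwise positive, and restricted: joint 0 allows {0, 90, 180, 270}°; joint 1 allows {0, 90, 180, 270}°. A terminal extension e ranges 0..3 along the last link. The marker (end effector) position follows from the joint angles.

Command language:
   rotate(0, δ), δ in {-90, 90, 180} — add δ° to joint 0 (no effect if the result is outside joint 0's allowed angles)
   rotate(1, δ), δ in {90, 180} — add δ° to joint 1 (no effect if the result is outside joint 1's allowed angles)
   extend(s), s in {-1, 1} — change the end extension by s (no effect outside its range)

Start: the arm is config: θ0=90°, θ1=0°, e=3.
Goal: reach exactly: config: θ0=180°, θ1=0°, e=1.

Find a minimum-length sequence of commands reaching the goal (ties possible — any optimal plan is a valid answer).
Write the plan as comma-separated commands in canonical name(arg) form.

extend(-1), extend(-1), rotate(0, 90)

from: config: θ0=90°, θ1=0°, e=3
[1] after extend(-1): config: θ0=90°, θ1=0°, e=2
[2] after extend(-1): config: θ0=90°, θ1=0°, e=1
[3] after rotate(0, 90): config: θ0=180°, θ1=0°, e=1
nothing shorter than 3 reaches the goal.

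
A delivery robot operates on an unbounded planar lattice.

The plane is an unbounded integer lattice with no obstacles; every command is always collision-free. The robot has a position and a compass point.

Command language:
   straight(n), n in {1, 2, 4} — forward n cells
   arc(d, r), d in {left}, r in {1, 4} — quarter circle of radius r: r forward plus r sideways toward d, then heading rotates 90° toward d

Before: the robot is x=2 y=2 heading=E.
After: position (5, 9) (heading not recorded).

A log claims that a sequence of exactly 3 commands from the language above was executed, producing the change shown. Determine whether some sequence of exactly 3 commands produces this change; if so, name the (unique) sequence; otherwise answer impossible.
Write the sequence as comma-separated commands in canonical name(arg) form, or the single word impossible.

arc(left, 4), straight(2), arc(left, 1)

key: running arc(left, 1) before arc(left, 4) would end elsewhere — order is forced
from: x=2 y=2 heading=E
1. arc(left, 4) → x=6 y=6 heading=N
2. straight(2) → x=6 y=8 heading=N
3. arc(left, 1) → x=5 y=9 heading=W
uniquely the one of 125 3-step routes that fits.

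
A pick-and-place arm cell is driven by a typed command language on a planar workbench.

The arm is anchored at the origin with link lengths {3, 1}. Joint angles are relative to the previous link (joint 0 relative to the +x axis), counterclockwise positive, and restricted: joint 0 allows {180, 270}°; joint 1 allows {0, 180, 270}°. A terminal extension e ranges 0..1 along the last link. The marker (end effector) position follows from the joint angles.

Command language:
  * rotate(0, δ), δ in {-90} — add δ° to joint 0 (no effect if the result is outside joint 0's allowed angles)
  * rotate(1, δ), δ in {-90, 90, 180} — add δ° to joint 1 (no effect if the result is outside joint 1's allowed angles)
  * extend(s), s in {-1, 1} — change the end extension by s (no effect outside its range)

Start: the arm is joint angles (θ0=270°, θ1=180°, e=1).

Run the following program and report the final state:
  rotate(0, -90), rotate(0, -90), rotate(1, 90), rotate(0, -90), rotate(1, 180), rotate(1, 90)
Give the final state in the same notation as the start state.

from: joint angles (θ0=270°, θ1=180°, e=1)
1. rotate(0, -90) → joint angles (θ0=180°, θ1=180°, e=1)
2. rotate(0, -90) → joint angles (θ0=180°, θ1=180°, e=1)
3. rotate(1, 90) → joint angles (θ0=180°, θ1=270°, e=1)
4. rotate(0, -90) → joint angles (θ0=180°, θ1=270°, e=1)
5. rotate(1, 180) → joint angles (θ0=180°, θ1=270°, e=1)
6. rotate(1, 90) → joint angles (θ0=180°, θ1=0°, e=1)

joint angles (θ0=180°, θ1=0°, e=1)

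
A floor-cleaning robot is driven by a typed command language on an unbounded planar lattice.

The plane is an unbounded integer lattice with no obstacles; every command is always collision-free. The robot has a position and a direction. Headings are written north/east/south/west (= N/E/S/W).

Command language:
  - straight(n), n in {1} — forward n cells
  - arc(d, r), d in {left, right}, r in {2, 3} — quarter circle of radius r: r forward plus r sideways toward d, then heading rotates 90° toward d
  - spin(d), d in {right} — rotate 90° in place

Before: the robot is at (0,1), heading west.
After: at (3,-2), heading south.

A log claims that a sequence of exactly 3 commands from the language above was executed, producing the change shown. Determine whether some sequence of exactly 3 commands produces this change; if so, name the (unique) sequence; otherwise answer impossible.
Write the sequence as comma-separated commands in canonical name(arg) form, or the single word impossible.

spin(right), spin(right), arc(right, 3)

key: cell and facing (now S) both changed — the 3 commands mix motion and turning
begin: at (0,1), heading west
t=1 spin(right) ⇒ at (0,1), heading north
t=2 spin(right) ⇒ at (0,1), heading east
t=3 arc(right, 3) ⇒ at (3,-2), heading south
uniquely the one of 216 3-step routes that fits.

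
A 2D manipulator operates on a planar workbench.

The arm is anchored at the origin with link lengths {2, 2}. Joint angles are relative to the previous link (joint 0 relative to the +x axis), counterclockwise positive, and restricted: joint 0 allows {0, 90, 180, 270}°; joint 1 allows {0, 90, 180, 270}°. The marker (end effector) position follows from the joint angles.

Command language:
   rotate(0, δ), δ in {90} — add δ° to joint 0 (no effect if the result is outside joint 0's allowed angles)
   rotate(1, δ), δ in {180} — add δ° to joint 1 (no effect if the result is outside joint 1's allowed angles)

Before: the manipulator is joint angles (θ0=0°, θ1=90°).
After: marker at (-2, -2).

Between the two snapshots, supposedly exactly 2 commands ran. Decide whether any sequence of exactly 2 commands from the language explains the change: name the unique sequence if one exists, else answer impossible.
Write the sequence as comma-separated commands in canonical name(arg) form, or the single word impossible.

rotate(0, 90), rotate(0, 90)

begin: joint angles (θ0=0°, θ1=90°)
1. rotate(0, 90) → joint angles (θ0=90°, θ1=90°)
2. rotate(0, 90) → joint angles (θ0=180°, θ1=90°)
uniquely the one of 4 2-step routes that fits.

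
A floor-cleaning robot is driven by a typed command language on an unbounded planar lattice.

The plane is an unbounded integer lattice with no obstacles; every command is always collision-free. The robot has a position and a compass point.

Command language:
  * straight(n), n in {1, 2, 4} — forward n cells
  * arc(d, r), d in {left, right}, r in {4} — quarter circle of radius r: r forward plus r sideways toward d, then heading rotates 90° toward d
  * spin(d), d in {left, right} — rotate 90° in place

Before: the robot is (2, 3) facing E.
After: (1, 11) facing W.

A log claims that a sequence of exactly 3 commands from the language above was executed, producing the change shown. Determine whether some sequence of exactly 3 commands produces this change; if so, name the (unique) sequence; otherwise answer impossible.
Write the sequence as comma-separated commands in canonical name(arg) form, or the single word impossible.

arc(left, 4), arc(left, 4), straight(1)

key: running straight(1) before arc(left, 4) would end elsewhere — order is forced
from: (2, 3) facing E
[1] after arc(left, 4): (6, 7) facing N
[2] after arc(left, 4): (2, 11) facing W
[3] after straight(1): (1, 11) facing W
no other 3-command option fits: unique.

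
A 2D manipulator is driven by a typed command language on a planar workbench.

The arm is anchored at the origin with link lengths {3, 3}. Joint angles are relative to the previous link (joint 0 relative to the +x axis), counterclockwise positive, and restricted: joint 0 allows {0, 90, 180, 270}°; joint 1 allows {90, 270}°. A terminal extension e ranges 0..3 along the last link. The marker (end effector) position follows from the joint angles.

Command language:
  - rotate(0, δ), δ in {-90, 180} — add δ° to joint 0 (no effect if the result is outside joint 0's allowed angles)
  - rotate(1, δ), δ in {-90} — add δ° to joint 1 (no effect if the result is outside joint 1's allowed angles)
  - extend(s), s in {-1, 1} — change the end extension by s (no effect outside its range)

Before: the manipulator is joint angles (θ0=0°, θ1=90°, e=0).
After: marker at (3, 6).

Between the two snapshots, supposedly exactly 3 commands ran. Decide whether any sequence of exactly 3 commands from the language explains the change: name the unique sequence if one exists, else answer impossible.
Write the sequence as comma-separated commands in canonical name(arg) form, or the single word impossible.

extend(1), extend(1), extend(1)

t0: joint angles (θ0=0°, θ1=90°, e=0)
1. extend(1) → joint angles (θ0=0°, θ1=90°, e=1)
2. extend(1) → joint angles (θ0=0°, θ1=90°, e=2)
3. extend(1) → joint angles (θ0=0°, θ1=90°, e=3)
no other 3-command option fits: unique.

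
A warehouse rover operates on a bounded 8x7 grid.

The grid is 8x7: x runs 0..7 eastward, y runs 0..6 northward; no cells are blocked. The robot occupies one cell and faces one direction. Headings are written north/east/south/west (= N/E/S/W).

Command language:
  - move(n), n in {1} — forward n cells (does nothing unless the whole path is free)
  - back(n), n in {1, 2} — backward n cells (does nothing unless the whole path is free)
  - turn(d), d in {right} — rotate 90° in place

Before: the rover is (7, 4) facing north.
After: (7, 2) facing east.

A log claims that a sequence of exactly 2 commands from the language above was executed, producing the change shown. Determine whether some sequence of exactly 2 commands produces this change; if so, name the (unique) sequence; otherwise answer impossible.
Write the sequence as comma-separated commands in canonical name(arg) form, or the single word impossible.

back(2), turn(right)

key: position moved to (7,2) AND the heading swung to E — translation plus rotation needed
begin: (7, 4) facing north
1. back(2) → (7, 2) facing north
2. turn(right) → (7, 2) facing east
all 16 alternatives checked — unique.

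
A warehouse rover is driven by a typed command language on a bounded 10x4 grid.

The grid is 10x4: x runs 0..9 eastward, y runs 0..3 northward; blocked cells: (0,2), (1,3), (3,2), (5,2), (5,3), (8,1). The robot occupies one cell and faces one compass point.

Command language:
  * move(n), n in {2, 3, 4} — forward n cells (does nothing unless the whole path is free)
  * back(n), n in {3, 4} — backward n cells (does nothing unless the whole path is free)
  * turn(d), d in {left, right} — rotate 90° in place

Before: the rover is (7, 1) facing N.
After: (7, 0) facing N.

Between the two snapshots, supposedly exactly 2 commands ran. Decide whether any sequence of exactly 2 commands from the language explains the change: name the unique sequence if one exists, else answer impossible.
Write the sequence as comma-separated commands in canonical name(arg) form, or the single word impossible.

key: still facing N at the end — nothing in the sequence rotates
from: (7, 1) facing N
1. move(2) → (7, 3) facing N
2. back(3) → (7, 0) facing N
no rival 2-sequence matches.

move(2), back(3)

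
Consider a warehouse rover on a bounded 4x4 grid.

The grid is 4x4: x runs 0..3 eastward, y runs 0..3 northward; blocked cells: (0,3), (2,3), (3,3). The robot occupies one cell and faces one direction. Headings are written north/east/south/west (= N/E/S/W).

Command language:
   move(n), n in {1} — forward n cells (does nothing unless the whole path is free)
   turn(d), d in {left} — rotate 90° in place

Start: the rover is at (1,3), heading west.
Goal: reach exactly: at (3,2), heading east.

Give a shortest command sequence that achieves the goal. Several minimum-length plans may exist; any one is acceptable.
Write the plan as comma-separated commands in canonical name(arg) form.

initial: at (1,3), heading west
[1] after turn(left): at (1,3), heading south
[2] after move(1): at (1,2), heading south
[3] after turn(left): at (1,2), heading east
[4] after move(1): at (2,2), heading east
[5] after move(1): at (3,2), heading east
nothing shorter than 5 reaches the goal.

turn(left), move(1), turn(left), move(1), move(1)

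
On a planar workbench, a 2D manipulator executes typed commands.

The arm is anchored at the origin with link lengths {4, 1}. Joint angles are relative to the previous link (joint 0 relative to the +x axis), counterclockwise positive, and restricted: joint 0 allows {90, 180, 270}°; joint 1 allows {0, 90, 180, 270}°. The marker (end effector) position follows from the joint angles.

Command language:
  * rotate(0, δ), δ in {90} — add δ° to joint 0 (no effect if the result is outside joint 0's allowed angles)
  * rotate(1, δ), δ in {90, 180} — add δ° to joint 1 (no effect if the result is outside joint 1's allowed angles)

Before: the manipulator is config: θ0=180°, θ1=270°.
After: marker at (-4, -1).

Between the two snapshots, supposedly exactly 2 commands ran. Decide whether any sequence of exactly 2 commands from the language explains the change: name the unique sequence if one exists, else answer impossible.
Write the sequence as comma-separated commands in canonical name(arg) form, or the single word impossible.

begin: config: θ0=180°, θ1=270°
step 1 (rotate(1, 90)): config: θ0=180°, θ1=0°
step 2 (rotate(1, 90)): config: θ0=180°, θ1=90°
uniquely the one of 9 2-step routes that fits.

rotate(1, 90), rotate(1, 90)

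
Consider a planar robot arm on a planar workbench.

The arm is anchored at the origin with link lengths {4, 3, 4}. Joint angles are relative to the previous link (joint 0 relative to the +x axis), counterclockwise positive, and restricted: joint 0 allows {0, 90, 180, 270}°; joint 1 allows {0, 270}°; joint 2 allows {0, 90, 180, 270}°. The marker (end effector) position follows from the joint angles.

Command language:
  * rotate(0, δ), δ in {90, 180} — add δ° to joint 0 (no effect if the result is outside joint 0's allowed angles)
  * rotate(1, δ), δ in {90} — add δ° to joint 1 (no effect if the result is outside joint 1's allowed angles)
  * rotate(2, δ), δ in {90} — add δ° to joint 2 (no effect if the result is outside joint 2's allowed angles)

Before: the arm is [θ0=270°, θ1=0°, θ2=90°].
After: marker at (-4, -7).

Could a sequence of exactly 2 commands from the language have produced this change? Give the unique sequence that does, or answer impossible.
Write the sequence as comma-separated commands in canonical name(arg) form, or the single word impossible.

rotate(2, 90), rotate(2, 90)

t0: [θ0=270°, θ1=0°, θ2=90°]
step 1 (rotate(2, 90)): [θ0=270°, θ1=0°, θ2=180°]
step 2 (rotate(2, 90)): [θ0=270°, θ1=0°, θ2=270°]
no other 2-command option fits: unique.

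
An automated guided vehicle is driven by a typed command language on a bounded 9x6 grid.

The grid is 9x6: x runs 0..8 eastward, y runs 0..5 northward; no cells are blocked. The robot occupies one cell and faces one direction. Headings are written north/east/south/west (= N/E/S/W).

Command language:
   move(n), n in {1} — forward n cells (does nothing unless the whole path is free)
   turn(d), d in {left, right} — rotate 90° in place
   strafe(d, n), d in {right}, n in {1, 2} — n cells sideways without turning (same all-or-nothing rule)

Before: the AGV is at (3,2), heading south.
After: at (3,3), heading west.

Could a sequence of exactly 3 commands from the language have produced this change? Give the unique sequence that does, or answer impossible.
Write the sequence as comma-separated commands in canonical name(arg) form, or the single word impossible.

move(1), turn(right), strafe(right, 2)

key: order matters: swapping move(1) and strafe(right, 2) lands elsewhere
start: at (3,2), heading south
[1] after move(1): at (3,1), heading south
[2] after turn(right): at (3,1), heading west
[3] after strafe(right, 2): at (3,3), heading west
no other 3-command option fits: unique.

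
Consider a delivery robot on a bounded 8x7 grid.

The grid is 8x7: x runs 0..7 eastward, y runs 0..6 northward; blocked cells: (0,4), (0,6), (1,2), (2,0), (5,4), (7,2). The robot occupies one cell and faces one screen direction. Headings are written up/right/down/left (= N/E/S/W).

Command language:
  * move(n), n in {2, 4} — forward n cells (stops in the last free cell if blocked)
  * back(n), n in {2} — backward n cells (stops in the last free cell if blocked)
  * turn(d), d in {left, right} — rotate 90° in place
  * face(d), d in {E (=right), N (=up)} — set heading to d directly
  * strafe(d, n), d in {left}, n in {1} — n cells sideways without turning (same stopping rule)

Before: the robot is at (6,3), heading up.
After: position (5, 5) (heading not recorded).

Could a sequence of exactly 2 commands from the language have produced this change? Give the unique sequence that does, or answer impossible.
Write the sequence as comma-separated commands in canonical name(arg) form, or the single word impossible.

key: running strafe(left, 1) before move(2) would end elsewhere — order is forced
begin: at (6,3), heading up
[1] after move(2): at (6,5), heading up
[2] after strafe(left, 1): at (5,5), heading up
no other 2-command option fits: unique.

move(2), strafe(left, 1)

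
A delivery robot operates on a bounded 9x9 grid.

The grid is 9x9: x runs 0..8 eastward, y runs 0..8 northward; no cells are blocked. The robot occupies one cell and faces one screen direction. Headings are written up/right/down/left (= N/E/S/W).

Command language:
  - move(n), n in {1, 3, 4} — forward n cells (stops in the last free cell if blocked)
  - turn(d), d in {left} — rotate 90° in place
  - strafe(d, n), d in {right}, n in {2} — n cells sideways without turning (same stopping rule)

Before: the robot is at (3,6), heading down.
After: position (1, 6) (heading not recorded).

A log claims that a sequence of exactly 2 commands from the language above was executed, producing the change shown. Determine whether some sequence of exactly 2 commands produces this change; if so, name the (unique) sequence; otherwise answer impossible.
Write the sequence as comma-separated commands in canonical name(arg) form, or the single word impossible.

strafe(right, 2), turn(left)

key: running turn(left) before strafe(right, 2) would end elsewhere — order is forced
initial: at (3,6), heading down
[1] after strafe(right, 2): at (1,6), heading down
[2] after turn(left): at (1,6), heading right
no rival 2-sequence matches.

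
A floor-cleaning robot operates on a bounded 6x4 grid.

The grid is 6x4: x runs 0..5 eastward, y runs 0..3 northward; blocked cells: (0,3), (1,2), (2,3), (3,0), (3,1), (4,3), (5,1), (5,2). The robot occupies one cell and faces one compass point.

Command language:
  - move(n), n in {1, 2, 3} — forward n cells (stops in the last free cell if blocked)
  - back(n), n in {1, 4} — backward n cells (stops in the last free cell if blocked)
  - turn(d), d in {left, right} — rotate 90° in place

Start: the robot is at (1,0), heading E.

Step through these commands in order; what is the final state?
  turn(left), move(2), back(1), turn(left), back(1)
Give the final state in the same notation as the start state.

at (2,0), heading W

start: at (1,0), heading E
[1] after turn(left): at (1,0), heading N
[2] after move(2): at (1,1), heading N
[3] after back(1): at (1,0), heading N
[4] after turn(left): at (1,0), heading W
[5] after back(1): at (2,0), heading W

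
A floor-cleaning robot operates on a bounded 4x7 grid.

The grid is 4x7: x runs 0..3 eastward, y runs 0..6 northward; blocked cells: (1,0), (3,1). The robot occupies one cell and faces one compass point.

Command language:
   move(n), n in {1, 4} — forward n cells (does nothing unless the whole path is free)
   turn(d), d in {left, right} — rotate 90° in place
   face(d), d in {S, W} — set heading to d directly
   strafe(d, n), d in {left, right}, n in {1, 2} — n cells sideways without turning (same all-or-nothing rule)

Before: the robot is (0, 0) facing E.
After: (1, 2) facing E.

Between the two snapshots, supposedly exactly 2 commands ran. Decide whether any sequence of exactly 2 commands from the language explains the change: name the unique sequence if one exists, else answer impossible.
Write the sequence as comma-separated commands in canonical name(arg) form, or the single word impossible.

strafe(left, 2), move(1)

key: running move(1) before strafe(left, 2) would end elsewhere — order is forced
initial: (0, 0) facing E
[1] after strafe(left, 2): (0, 2) facing E
[2] after move(1): (1, 2) facing E
no other 2-command option fits: unique.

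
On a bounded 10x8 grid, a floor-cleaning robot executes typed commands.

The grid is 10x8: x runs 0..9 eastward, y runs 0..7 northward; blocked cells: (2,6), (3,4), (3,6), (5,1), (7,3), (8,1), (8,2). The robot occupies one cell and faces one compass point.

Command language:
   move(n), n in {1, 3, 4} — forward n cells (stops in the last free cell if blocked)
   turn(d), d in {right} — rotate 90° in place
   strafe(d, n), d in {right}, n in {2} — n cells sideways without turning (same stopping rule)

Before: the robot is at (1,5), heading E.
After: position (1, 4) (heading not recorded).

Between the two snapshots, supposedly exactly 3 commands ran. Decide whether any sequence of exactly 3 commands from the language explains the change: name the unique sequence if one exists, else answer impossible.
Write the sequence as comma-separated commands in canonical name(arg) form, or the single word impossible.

begin: at (1,5), heading E
1. turn(right) → at (1,5), heading S
2. move(1) → at (1,4), heading S
3. turn(right) → at (1,4), heading W
all 125 alternatives checked — unique.

turn(right), move(1), turn(right)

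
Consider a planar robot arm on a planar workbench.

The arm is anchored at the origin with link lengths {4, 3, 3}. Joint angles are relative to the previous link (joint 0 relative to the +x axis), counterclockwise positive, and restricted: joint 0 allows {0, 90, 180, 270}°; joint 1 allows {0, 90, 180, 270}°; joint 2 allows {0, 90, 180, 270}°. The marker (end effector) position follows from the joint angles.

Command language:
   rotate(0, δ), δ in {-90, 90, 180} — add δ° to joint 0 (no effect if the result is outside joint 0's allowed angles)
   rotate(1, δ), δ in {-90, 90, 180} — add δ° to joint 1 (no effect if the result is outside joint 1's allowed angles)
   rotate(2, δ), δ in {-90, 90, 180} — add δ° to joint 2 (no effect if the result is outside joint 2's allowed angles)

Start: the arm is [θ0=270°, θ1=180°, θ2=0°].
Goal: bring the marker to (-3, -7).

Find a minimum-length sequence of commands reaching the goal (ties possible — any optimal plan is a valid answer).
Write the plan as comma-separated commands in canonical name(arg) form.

rotate(1, 180), rotate(2, -90)

start: [θ0=270°, θ1=180°, θ2=0°]
1. rotate(1, 180) → [θ0=270°, θ1=0°, θ2=0°]
2. rotate(2, -90) → [θ0=270°, θ1=0°, θ2=270°]
no 1-step plan works, so 2 is optimal.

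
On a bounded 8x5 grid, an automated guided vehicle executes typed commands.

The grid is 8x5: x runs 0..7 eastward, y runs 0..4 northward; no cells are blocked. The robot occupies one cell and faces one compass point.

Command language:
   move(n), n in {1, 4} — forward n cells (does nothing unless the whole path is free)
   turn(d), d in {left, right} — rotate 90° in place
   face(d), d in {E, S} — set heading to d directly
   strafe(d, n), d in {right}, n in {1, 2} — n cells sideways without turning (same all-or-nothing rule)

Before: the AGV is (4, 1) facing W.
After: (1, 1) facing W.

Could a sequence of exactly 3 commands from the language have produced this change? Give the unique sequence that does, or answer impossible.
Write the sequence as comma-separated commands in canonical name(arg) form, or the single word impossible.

move(1), move(1), move(1)

key: still facing W at the end — nothing in the sequence rotates
begin: (4, 1) facing W
t=1 move(1) ⇒ (3, 1) facing W
t=2 move(1) ⇒ (2, 1) facing W
t=3 move(1) ⇒ (1, 1) facing W
no other 3-command option fits: unique.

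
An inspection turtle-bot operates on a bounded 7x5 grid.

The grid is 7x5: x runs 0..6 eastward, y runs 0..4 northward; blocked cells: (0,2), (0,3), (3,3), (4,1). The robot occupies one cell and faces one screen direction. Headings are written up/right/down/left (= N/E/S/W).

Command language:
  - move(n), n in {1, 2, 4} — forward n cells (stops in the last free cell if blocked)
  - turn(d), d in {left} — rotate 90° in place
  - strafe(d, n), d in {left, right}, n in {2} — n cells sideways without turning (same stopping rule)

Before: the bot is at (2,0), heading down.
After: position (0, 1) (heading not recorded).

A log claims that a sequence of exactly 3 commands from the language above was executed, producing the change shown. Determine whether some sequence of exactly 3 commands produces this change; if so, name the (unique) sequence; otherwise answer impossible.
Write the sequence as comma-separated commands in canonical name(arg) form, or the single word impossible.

strafe(right, 2), turn(left), strafe(left, 2)

key: running strafe(left, 2) before strafe(right, 2) would end elsewhere — order is forced
from: at (2,0), heading down
1. strafe(right, 2) → at (0,0), heading down
2. turn(left) → at (0,0), heading right
3. strafe(left, 2) → at (0,1), heading right
uniquely the one of 216 3-step routes that fits.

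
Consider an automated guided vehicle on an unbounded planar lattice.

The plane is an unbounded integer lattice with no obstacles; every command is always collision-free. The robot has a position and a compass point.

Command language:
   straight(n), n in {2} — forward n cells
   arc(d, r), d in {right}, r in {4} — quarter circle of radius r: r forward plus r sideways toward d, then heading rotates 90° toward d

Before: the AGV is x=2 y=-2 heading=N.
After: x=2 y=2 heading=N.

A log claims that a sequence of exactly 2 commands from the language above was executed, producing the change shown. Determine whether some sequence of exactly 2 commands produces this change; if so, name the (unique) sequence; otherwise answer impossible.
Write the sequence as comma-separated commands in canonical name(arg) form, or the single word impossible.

key: heading stays N — no command in the sequence turns
start: x=2 y=-2 heading=N
[1] after straight(2): x=2 y=0 heading=N
[2] after straight(2): x=2 y=2 heading=N
all 4 alternatives checked — unique.

straight(2), straight(2)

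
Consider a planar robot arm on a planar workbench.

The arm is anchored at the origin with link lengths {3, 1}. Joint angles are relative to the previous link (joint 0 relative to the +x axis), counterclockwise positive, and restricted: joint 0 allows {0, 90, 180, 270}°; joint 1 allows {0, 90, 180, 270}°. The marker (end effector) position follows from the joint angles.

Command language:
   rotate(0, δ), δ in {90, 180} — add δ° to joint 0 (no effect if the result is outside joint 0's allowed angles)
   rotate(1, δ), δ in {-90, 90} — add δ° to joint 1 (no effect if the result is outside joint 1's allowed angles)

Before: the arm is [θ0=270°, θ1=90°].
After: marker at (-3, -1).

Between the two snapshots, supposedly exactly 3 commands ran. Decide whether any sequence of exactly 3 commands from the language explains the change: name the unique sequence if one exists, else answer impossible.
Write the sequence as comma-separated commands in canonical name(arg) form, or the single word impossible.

rotate(0, 90), rotate(0, 90), rotate(0, 90)

from: [θ0=270°, θ1=90°]
step 1 (rotate(0, 90)): [θ0=0°, θ1=90°]
step 2 (rotate(0, 90)): [θ0=90°, θ1=90°]
step 3 (rotate(0, 90)): [θ0=180°, θ1=90°]
uniquely the one of 64 3-step routes that fits.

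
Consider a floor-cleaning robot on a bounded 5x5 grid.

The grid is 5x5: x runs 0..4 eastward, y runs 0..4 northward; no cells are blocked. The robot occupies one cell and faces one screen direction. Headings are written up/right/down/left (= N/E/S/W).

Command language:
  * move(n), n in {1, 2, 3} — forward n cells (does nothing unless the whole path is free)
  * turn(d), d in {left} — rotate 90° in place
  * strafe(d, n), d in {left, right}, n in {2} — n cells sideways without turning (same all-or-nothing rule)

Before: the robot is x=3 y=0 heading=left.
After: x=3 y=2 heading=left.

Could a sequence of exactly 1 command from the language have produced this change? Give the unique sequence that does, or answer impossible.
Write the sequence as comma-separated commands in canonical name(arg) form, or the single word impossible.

key: still facing W — the one step turns nothing
start: x=3 y=0 heading=left
[1] after strafe(right, 2): x=3 y=2 heading=left
no other 1-command option fits: unique.

strafe(right, 2)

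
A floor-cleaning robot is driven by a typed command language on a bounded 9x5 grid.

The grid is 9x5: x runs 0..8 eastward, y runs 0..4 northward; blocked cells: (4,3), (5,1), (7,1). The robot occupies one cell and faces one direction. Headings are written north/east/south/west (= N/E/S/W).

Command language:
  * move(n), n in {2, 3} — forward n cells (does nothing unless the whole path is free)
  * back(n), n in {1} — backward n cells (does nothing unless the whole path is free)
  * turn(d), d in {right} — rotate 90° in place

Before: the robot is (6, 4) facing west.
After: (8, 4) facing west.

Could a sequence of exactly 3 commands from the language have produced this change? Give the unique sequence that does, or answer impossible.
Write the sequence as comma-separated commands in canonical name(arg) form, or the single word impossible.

back(1), back(1), back(1)

key: the third back(1) would leave the grid, so it does nothing
start: (6, 4) facing west
t=1 back(1) ⇒ (7, 4) facing west
t=2 back(1) ⇒ (8, 4) facing west
t=3 back(1) ⇒ (8, 4) facing west
all 64 alternatives checked — unique.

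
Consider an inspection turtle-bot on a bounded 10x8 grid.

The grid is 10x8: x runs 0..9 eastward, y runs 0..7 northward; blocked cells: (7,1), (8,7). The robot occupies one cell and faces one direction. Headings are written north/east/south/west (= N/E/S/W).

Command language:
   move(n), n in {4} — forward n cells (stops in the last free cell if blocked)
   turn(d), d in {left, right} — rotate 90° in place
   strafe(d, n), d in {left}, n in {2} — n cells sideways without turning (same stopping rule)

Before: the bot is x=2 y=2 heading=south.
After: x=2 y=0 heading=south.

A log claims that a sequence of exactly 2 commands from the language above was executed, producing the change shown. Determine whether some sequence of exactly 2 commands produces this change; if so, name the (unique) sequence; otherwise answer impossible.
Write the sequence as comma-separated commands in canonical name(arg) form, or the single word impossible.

key: heading stays S — no command in the sequence turns
t0: x=2 y=2 heading=south
t=1 move(4) ⇒ x=2 y=0 heading=south
t=2 move(4) ⇒ x=2 y=0 heading=south
all 16 alternatives checked — unique.

move(4), move(4)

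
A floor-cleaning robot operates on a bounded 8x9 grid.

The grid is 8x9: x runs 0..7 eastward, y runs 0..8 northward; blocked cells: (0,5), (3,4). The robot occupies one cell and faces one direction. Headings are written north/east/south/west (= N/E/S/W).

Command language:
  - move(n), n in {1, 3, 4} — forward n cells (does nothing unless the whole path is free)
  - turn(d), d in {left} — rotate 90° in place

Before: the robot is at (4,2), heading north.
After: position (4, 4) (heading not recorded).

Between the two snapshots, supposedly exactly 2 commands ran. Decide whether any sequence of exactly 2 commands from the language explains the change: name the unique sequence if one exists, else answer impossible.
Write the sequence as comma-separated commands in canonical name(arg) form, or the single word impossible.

move(1), move(1)

begin: at (4,2), heading north
step 1 (move(1)): at (4,3), heading north
step 2 (move(1)): at (4,4), heading north
no other 2-command option fits: unique.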